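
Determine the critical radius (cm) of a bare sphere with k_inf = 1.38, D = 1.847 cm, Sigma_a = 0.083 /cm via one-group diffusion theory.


L^2 = D / Sigma_a = 1.847 / 0.083 = 22.25301 cm^2
B_m^2 = (k_inf - 1) / L^2 = (1.38 - 1) / 22.25301 = 0.01707634 /cm^2
For a bare sphere: B_g = pi/R, so R_c = pi / sqrt(B_m^2)
R_c = pi / sqrt(0.01707634) = 24.041 cm

24.041


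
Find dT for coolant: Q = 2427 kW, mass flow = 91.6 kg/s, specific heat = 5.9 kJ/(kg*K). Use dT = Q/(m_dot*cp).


dT = Q / (m_dot * cp)
dT = 2427 / (91.6 * 5.9)
dT = 4.4908 C

4.4908


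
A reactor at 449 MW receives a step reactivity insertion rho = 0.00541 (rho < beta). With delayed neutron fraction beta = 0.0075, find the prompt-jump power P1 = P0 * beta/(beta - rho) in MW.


P1/P0 = beta / (beta - rho)
P1/P0 = 0.0075 / (0.0075 - 0.00541) = 3.588517
P1 = 449 * 3.588517 = 1611.2 MW

1611.2


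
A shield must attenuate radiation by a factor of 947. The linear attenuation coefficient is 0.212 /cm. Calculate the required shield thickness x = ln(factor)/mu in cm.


x = ln(factor) / mu
x = ln(947) / 0.212
x = 32.327 cm

32.327


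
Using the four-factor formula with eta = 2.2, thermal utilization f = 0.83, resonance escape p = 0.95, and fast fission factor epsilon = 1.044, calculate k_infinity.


k_inf = eta * f * p * epsilon
k_inf = 2.2 * 0.83 * 0.95 * 1.044
k_inf = 1.8110

1.8110


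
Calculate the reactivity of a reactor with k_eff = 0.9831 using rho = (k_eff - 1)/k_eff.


rho = (k_eff - 1) / k_eff
rho = (0.9831 - 1) / 0.9831
rho = -0.017191

-0.017191


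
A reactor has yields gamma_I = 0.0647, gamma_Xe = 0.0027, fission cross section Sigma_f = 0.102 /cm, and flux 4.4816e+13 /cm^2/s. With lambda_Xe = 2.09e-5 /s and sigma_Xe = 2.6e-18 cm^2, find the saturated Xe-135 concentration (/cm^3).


Xe_eq = (gamma_I + gamma_Xe) * Sigma_f * phi / (lambda_Xe + sigma_Xe * phi)
Numerator = (0.0647 + 0.0027) * 0.102 * 4.4816e+13 = 3.081010e+11
Denominator = 2.09e-5 + 2.6e-18 * 4.4816e+13 = 1.374216e-04
Xe_eq = 3.081010e+11 / 1.374216e-04 = 2.2420e+15 /cm^3

2.2420e+15


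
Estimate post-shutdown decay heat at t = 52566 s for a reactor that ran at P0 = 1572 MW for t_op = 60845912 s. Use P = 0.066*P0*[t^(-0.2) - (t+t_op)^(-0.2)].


P/P0 = 0.066 * [t^(-0.2) - (t + t_op)^(-0.2)]
P/P0 = 0.066 * [52566^(-0.2) - (52566 + 60845912)^(-0.2)]
P/P0 = 0.066 * [0.1137258 - 0.02773823] = 0.005675180
P = 1572 * 0.005675180 = 8.9214 MW

8.9214


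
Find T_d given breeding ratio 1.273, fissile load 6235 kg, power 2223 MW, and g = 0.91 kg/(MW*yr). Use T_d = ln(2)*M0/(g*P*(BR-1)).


Breeding gain G = BR - 1 = 1.273 - 1 = 0.273
Fissile production rate = g * P * G = 0.91 * 2223 * 0.273 = 552.25989 kg/yr
T_d = ln(2) * M0 / (g * P * G)
T_d = ln(2) * 6235 / 552.25989 = 7.8256 yr

7.8256


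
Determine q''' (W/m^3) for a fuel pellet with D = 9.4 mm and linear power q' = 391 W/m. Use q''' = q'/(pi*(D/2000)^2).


r = D / 2 / 1000 = 9.4 / 2 / 1000 = 0.0047 m
q''' = q' / (pi * r^2)
q''' = 391 / (pi * 0.0047^2)
q''' = 5.6342e+06 W/m^3

5.6342e+06


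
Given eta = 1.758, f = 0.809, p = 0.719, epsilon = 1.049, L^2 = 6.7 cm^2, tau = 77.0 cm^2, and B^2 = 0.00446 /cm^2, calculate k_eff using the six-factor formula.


k_inf = eta*f*p*eps = 1.758*0.809*0.719*1.049 = 1.072684
P_TNL = 1/(1 + L^2*B^2) = 1/(1 + 6.7*0.00446) = 0.9709850
P_FNL = exp(-B^2*tau) = exp(-0.00446*77.0) = 0.7093402
k_eff = k_inf * P_TNL * P_FNL = 1.072684 * 0.9709850 * 0.7093402
k_eff = 0.73882

0.73882


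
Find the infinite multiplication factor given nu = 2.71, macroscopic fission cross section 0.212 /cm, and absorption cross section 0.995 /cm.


k_inf = nu * Sigma_f / Sigma_a
k_inf = 2.71 * 0.212 / 0.995
k_inf = 0.57741

0.57741


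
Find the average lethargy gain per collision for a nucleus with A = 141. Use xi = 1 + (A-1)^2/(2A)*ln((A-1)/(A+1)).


xi = 1 + (A-1)^2/(2A) * ln((A-1)/(A+1))
xi = 1 + (141-1)^2/(2*141) * ln((141-1)/(141 +1))
xi = 0.014118

0.014118


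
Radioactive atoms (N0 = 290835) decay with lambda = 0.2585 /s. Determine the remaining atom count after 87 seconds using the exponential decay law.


N = N0 * exp(-lambda * t)
N = 290835 * exp(-0.2585 * 87)
N = 4.9726e-05

4.9726e-05


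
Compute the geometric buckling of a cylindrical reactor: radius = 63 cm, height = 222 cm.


B^2 = (2.405/R)^2 + (pi/H)^2
B^2 = (2.405/63)^2 + (pi/222)^2
B^2 = 0.0016576 /cm^2

0.0016576


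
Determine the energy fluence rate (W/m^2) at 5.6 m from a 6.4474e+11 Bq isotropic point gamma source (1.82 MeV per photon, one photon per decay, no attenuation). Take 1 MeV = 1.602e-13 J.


psi = A * E * 1.602e-13 / (4*pi*r^2)
psi = 6.4474e+11 * 1.82 * 1.602e-13 / (4*pi*5.6^2)
psi = 4.7702e-04 W/m^2

4.7702e-04


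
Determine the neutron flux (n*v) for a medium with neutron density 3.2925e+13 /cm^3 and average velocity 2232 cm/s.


phi = n * v
phi = 3.2925e+13 * 2232
phi = 7.3489e+16 /cm^2/s

7.3489e+16


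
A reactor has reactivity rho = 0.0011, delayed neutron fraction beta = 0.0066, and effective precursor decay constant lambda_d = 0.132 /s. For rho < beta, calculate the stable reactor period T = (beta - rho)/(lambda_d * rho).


T = (beta - rho) / (lambda_d * rho)
T = (0.0066 - 0.0011) / (0.132 * 0.0011)
T = 37.879 s

37.879


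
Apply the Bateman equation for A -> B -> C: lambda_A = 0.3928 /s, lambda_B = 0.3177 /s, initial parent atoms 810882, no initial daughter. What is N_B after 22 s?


N_B(t) = lambda_A * N_A0 / (lambda_B - lambda_A) * [exp(-lambda_A*t) - exp(-lambda_B*t)]
exp(-0.3928*22) = 1.766041e-04; exp(-0.3177*22) = 9.215993e-04
N_B = 0.3928 * 810882 / (0.3177 - 0.3928) * (1.766041e-04 - 9.215993e-04)
N_B = 3159.7

3159.7


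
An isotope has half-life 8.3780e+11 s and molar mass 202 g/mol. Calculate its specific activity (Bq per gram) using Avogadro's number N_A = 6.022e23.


lambda = ln(2) / t_half = ln(2) / 8.3780e+11 = 8.273421e-13 /s
SA = lambda * N_A / M
SA = 8.273421e-13 * 6.022e23 / 202
SA = 2.4665e+09 Bq/g

2.4665e+09


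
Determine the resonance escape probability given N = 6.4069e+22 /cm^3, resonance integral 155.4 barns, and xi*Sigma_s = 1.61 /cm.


p = exp(-N * I * 1e-24 / (xi*Sigma_s))
p = exp(-6.4069e+22 * 155.4 * 1e-24 / 1.61)
p = 0.0020621

0.0020621


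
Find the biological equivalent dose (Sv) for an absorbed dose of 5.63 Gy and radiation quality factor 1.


H = D * Q
H = 5.63 * 1
H = 5.6300 Sv

5.6300


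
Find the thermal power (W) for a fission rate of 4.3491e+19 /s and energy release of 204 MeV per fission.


P = fission_rate * E_MeV * 1.602e-13
P = 4.3491e+19 * 204 * 1.602e-13
P = 1.4213e+09 W

1.4213e+09


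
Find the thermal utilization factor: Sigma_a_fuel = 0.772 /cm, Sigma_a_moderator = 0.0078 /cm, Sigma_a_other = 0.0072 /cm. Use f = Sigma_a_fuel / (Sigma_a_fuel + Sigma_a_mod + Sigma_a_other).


f = Sigma_a_fuel / (Sigma_a_fuel + Sigma_a_mod + Sigma_a_other)
f = 0.772 / (0.772 + 0.0078 + 0.0072)
f = 0.98094

0.98094


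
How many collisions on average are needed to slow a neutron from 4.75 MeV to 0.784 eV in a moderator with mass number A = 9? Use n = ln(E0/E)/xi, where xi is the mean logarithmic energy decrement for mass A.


xi = 1 + (A-1)^2/(2A)*ln((A-1)/(A+1)) = 0.2066007 (for A = 9)
n = ln(E0/E) / xi
n = ln(4.75e6 / 0.784) / 0.2066007
n = ln(6.058673e+06) / 0.2066007 = 75.590

75.590


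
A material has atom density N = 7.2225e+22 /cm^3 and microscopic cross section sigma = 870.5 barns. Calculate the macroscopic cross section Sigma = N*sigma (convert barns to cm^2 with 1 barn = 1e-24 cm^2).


Sigma = N * sigma_barns * 1e-24
Sigma = 7.2225e+22 * 870.5 * 1e-24
Sigma = 62.872 /cm

62.872


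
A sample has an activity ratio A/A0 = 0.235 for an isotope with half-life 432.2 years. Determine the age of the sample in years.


lambda = ln(2) / t_half = ln(2) / 432.2 = 0.001603765 /yr
t = -ln(A/A0) / lambda
t = -ln(0.235) / 0.001603765
t = 902.98 yr

902.98


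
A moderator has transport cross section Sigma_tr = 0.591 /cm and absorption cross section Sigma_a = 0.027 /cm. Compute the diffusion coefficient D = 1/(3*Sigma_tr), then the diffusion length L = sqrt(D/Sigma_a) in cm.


D = 1 / (3 * Sigma_tr) = 1 / (3 * 0.591) = 0.5640158 cm
L = sqrt(D / Sigma_a)
L = sqrt(0.5640158 / 0.027)
L = 4.5705 cm

4.5705


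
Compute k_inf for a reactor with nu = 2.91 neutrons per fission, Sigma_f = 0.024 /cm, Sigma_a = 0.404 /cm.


k_inf = nu * Sigma_f / Sigma_a
k_inf = 2.91 * 0.024 / 0.404
k_inf = 0.17287

0.17287


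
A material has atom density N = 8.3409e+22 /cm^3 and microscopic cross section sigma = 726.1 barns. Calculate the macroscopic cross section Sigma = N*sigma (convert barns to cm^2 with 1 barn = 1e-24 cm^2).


Sigma = N * sigma_barns * 1e-24
Sigma = 8.3409e+22 * 726.1 * 1e-24
Sigma = 60.563 /cm

60.563


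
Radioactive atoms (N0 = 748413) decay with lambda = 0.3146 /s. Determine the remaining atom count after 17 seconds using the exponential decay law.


N = N0 * exp(-lambda * t)
N = 748413 * exp(-0.3146 * 17)
N = 3560.0

3560.0


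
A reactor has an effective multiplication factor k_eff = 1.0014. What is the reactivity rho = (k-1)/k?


rho = (k_eff - 1) / k_eff
rho = (1.0014 - 1) / 1.0014
rho = 0.0013980

0.0013980


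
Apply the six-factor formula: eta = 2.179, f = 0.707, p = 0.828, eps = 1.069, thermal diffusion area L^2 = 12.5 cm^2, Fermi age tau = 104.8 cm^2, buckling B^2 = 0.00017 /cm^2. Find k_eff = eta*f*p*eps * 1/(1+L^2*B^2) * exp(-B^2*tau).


k_inf = eta*f*p*eps = 2.179*0.707*0.828*1.069 = 1.363593
P_TNL = 1/(1 + L^2*B^2) = 1/(1 + 12.5*0.00017) = 0.9978795
P_FNL = exp(-B^2*tau) = exp(-0.00017*104.8) = 0.9823418
k_eff = k_inf * P_TNL * P_FNL = 1.363593 * 0.9978795 * 0.9823418
k_eff = 1.3367

1.3367


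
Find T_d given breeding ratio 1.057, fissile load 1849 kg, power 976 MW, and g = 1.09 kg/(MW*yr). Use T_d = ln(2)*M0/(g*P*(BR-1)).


Breeding gain G = BR - 1 = 1.057 - 1 = 0.057
Fissile production rate = g * P * G = 1.09 * 976 * 0.057 = 60.63888 kg/yr
T_d = ln(2) * M0 / (g * P * G)
T_d = ln(2) * 1849 / 60.63888 = 21.135 yr

21.135


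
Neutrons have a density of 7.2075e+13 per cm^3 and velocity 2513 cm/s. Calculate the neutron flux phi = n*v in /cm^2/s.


phi = n * v
phi = 7.2075e+13 * 2513
phi = 1.8112e+17 /cm^2/s

1.8112e+17


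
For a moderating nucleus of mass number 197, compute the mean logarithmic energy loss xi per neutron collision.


xi = 1 + (A-1)^2/(2A) * ln((A-1)/(A+1))
xi = 1 + (197-1)^2/(2*197) * ln((197-1)/(197 +1))
xi = 0.010118

0.010118


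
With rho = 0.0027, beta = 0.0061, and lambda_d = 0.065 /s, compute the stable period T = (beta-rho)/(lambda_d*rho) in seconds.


T = (beta - rho) / (lambda_d * rho)
T = (0.0061 - 0.0027) / (0.065 * 0.0027)
T = 19.373 s

19.373


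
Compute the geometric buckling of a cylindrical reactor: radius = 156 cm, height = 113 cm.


B^2 = (2.405/R)^2 + (pi/H)^2
B^2 = (2.405/156)^2 + (pi/113)^2
B^2 = 0.0010106 /cm^2

0.0010106


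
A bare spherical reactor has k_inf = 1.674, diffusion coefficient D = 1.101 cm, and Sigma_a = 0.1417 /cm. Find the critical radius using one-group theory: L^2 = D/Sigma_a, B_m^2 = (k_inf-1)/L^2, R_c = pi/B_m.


L^2 = D / Sigma_a = 1.101 / 0.1417 = 7.769936 cm^2
B_m^2 = (k_inf - 1) / L^2 = (1.674 - 1) / 7.769936 = 0.08674460 /cm^2
For a bare sphere: B_g = pi/R, so R_c = pi / sqrt(B_m^2)
R_c = pi / sqrt(0.08674460) = 10.667 cm

10.667


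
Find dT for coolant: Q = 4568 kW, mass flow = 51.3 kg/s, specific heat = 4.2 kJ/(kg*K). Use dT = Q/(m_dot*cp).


dT = Q / (m_dot * cp)
dT = 4568 / (51.3 * 4.2)
dT = 21.201 C

21.201


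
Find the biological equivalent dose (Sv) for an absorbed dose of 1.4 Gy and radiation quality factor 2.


H = D * Q
H = 1.4 * 2
H = 2.8000 Sv

2.8000


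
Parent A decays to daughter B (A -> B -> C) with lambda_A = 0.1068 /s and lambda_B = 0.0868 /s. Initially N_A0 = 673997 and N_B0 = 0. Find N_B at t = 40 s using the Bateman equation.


N_B(t) = lambda_A * N_A0 / (lambda_B - lambda_A) * [exp(-lambda_A*t) - exp(-lambda_B*t)]
exp(-0.1068*40) = 0.01395385; exp(-0.0868*40) = 0.03105486
N_B = 0.1068 * 673997 / (0.0868 - 0.1068) * (0.01395385 - 0.03105486)
N_B = 61549

61549


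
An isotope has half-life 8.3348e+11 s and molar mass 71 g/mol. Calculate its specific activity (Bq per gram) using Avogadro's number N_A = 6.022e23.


lambda = ln(2) / t_half = ln(2) / 8.3348e+11 = 8.316302e-13 /s
SA = lambda * N_A / M
SA = 8.316302e-13 * 6.022e23 / 71
SA = 7.0536e+09 Bq/g

7.0536e+09


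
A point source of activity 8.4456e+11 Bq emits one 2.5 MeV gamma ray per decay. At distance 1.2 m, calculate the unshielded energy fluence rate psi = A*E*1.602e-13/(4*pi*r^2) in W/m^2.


psi = A * E * 1.602e-13 / (4*pi*r^2)
psi = 8.4456e+11 * 2.5 * 1.602e-13 / (4*pi*1.2^2)
psi = 0.018692 W/m^2

0.018692


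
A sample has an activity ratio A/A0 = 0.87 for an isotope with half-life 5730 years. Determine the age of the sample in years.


lambda = ln(2) / t_half = ln(2) / 5730 = 1.209681e-04 /yr
t = -ln(A/A0) / lambda
t = -ln(0.87) / 1.209681e-04
t = 1151.2 yr

1151.2


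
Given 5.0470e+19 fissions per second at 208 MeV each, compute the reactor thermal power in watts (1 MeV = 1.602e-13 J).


P = fission_rate * E_MeV * 1.602e-13
P = 5.0470e+19 * 208 * 1.602e-13
P = 1.6817e+09 W

1.6817e+09


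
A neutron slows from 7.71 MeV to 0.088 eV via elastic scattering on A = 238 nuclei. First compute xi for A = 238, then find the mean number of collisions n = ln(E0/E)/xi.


xi = 1 + (A-1)^2/(2A)*ln((A-1)/(A+1)) = 0.008379872 (for A = 238)
n = ln(E0/E) / xi
n = ln(7.71e6 / 0.088) / 0.008379872
n = ln(8.761364e+07) / 0.008379872 = 2182.4

2182.4


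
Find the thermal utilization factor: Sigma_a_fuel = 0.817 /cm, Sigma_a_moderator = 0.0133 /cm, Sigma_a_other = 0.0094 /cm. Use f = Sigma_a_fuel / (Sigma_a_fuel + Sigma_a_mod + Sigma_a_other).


f = Sigma_a_fuel / (Sigma_a_fuel + Sigma_a_mod + Sigma_a_other)
f = 0.817 / (0.817 + 0.0133 + 0.0094)
f = 0.97297

0.97297


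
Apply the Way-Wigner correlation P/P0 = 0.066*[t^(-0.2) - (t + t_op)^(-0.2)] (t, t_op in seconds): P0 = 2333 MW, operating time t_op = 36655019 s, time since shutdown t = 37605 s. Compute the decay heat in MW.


P/P0 = 0.066 * [t^(-0.2) - (t + t_op)^(-0.2)]
P/P0 = 0.066 * [37605^(-0.2) - (37605 + 36655019)^(-0.2)]
P/P0 = 0.066 * [0.1216048 - 0.03069617] = 0.005999970
P = 2333 * 0.005999970 = 13.998 MW

13.998


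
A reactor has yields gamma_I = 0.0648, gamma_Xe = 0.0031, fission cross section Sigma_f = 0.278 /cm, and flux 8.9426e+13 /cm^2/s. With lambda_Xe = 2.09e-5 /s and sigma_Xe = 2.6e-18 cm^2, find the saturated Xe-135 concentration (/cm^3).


Xe_eq = (gamma_I + gamma_Xe) * Sigma_f * phi / (lambda_Xe + sigma_Xe * phi)
Numerator = (0.0648 + 0.0031) * 0.278 * 8.9426e+13 = 1.688023e+12
Denominator = 2.09e-5 + 2.6e-18 * 8.9426e+13 = 2.534076e-04
Xe_eq = 1.688023e+12 / 2.534076e-04 = 6.6613e+15 /cm^3

6.6613e+15


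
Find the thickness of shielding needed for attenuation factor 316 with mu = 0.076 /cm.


x = ln(factor) / mu
x = ln(316) / 0.076
x = 75.733 cm

75.733


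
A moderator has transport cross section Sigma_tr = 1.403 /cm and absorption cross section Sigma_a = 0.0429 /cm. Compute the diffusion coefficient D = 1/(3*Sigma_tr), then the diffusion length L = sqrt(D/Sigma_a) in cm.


D = 1 / (3 * Sigma_tr) = 1 / (3 * 1.403) = 0.2375861 cm
L = sqrt(D / Sigma_a)
L = sqrt(0.2375861 / 0.0429)
L = 2.3533 cm

2.3533


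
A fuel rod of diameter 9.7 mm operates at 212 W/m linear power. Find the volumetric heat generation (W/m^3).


r = D / 2 / 1000 = 9.7 / 2 / 1000 = 0.00485 m
q''' = q' / (pi * r^2)
q''' = 212 / (pi * 0.00485^2)
q''' = 2.8688e+06 W/m^3

2.8688e+06


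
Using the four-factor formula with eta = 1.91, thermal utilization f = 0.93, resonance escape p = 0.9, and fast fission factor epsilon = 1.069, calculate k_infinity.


k_inf = eta * f * p * epsilon
k_inf = 1.91 * 0.93 * 0.9 * 1.069
k_inf = 1.7090

1.7090


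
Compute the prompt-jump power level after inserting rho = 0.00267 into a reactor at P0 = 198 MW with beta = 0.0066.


P1/P0 = beta / (beta - rho)
P1/P0 = 0.0066 / (0.0066 - 0.00267) = 1.679389
P1 = 198 * 1.679389 = 332.52 MW

332.52


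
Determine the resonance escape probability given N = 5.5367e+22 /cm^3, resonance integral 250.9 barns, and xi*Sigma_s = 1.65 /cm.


p = exp(-N * I * 1e-24 / (xi*Sigma_s))
p = exp(-5.5367e+22 * 250.9 * 1e-24 / 1.65)
p = 2.2060e-04

2.2060e-04


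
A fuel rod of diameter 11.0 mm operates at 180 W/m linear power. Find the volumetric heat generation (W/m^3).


r = D / 2 / 1000 = 11.0 / 2 / 1000 = 0.0055 m
q''' = q' / (pi * r^2)
q''' = 180 / (pi * 0.0055^2)
q''' = 1.8941e+06 W/m^3

1.8941e+06


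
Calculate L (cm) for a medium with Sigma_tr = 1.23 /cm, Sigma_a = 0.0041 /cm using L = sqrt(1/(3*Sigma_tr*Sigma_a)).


D = 1 / (3 * Sigma_tr) = 1 / (3 * 1.23) = 0.2710027 cm
L = sqrt(D / Sigma_a)
L = sqrt(0.2710027 / 0.0041)
L = 8.1301 cm

8.1301


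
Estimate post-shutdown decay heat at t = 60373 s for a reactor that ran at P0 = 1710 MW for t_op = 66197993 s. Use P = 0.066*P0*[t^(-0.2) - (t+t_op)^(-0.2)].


P/P0 = 0.066 * [t^(-0.2) - (t + t_op)^(-0.2)]
P/P0 = 0.066 * [60373^(-0.2) - (60373 + 66197993)^(-0.2)]
P/P0 = 0.066 * [0.1106194 - 0.02727419] = 0.005500784
P = 1710 * 0.005500784 = 9.4063 MW

9.4063


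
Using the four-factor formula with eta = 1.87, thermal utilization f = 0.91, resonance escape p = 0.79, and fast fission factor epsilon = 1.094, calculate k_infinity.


k_inf = eta * f * p * epsilon
k_inf = 1.87 * 0.91 * 0.79 * 1.094
k_inf = 1.4707

1.4707


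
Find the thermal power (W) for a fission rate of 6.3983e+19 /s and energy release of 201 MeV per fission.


P = fission_rate * E_MeV * 1.602e-13
P = 6.3983e+19 * 201 * 1.602e-13
P = 2.0603e+09 W

2.0603e+09


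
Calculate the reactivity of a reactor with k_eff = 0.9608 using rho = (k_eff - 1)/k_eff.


rho = (k_eff - 1) / k_eff
rho = (0.9608 - 1) / 0.9608
rho = -0.040799

-0.040799


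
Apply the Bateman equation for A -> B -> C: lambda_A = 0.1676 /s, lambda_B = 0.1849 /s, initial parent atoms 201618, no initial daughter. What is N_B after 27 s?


N_B(t) = lambda_A * N_A0 / (lambda_B - lambda_A) * [exp(-lambda_A*t) - exp(-lambda_B*t)]
exp(-0.1676*27) = 0.01083255; exp(-0.1849*27) = 0.006790029
N_B = 0.1676 * 201618 / (0.1849 - 0.1676) * (0.01083255 - 0.006790029)
N_B = 7896.0

7896.0


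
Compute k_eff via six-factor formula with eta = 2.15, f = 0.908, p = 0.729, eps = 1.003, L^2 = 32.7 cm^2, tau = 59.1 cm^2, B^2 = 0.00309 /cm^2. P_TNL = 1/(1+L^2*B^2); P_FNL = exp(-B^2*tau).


k_inf = eta*f*p*eps = 2.15*0.908*0.729*1.003 = 1.427423
P_TNL = 1/(1 + L^2*B^2) = 1/(1 + 32.7*0.00309) = 0.9082297
P_FNL = exp(-B^2*tau) = exp(-0.00309*59.1) = 0.8330855
k_eff = k_inf * P_TNL * P_FNL = 1.427423 * 0.9082297 * 0.8330855
k_eff = 1.0800

1.0800


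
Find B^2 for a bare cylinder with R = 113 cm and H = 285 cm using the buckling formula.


B^2 = (2.405/R)^2 + (pi/H)^2
B^2 = (2.405/113)^2 + (pi/285)^2
B^2 = 5.7448e-04 /cm^2

5.7448e-04


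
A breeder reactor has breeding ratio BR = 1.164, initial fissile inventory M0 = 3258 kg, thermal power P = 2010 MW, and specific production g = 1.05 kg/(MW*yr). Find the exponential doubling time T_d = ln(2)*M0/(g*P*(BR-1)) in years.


Breeding gain G = BR - 1 = 1.164 - 1 = 0.164
Fissile production rate = g * P * G = 1.05 * 2010 * 0.164 = 346.122 kg/yr
T_d = ln(2) * M0 / (g * P * G)
T_d = ln(2) * 3258 / 346.122 = 6.5245 yr

6.5245


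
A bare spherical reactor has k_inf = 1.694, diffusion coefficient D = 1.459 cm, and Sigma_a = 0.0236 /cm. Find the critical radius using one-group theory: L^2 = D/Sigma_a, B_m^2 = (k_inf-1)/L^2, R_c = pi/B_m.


L^2 = D / Sigma_a = 1.459 / 0.0236 = 61.82203 cm^2
B_m^2 = (k_inf - 1) / L^2 = (1.694 - 1) / 61.82203 = 0.01122577 /cm^2
For a bare sphere: B_g = pi/R, so R_c = pi / sqrt(B_m^2)
R_c = pi / sqrt(0.01122577) = 29.651 cm

29.651


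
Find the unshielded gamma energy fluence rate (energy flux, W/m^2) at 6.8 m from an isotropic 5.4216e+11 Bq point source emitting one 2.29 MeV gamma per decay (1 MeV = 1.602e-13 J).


psi = A * E * 1.602e-13 / (4*pi*r^2)
psi = 5.4216e+11 * 2.29 * 1.602e-13 / (4*pi*6.8^2)
psi = 3.4229e-04 W/m^2

3.4229e-04


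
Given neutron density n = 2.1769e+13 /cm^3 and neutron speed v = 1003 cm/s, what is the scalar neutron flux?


phi = n * v
phi = 2.1769e+13 * 1003
phi = 2.1834e+16 /cm^2/s

2.1834e+16


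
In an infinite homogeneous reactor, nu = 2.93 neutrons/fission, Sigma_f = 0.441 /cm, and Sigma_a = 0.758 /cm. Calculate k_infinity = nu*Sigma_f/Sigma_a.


k_inf = nu * Sigma_f / Sigma_a
k_inf = 2.93 * 0.441 / 0.758
k_inf = 1.7047

1.7047


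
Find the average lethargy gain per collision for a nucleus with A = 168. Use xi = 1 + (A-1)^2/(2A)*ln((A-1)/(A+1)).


xi = 1 + (A-1)^2/(2A) * ln((A-1)/(A+1))
xi = 1 + (168-1)^2/(2*168) * ln((168-1)/(168 +1))
xi = 0.011858

0.011858


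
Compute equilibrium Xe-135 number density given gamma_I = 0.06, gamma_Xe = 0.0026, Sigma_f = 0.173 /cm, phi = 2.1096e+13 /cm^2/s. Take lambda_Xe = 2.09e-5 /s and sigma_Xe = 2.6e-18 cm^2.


Xe_eq = (gamma_I + gamma_Xe) * Sigma_f * phi / (lambda_Xe + sigma_Xe * phi)
Numerator = (0.06 + 0.0026) * 0.173 * 2.1096e+13 = 2.284655e+11
Denominator = 2.09e-5 + 2.6e-18 * 2.1096e+13 = 7.574960e-05
Xe_eq = 2.284655e+11 / 7.574960e-05 = 3.0161e+15 /cm^3

3.0161e+15


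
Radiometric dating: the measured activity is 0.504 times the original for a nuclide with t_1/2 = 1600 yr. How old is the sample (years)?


lambda = ln(2) / t_half = ln(2) / 1600 = 4.332170e-04 /yr
t = -ln(A/A0) / lambda
t = -ln(0.504) / 4.332170e-04
t = 1581.6 yr

1581.6


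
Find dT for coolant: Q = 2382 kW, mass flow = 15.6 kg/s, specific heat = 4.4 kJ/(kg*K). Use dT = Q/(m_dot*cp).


dT = Q / (m_dot * cp)
dT = 2382 / (15.6 * 4.4)
dT = 34.703 C

34.703


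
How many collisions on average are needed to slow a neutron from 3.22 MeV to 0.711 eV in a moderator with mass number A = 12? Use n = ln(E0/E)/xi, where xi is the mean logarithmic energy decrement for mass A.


xi = 1 + (A-1)^2/(2A)*ln((A-1)/(A+1)) = 0.1577690 (for A = 12)
n = ln(E0/E) / xi
n = ln(3.22e6 / 0.711) / 0.1577690
n = ln(4.528833e+06) / 0.1577690 = 97.142

97.142


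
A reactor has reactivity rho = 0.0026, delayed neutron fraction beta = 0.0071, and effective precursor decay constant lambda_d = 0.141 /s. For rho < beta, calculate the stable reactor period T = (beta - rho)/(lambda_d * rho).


T = (beta - rho) / (lambda_d * rho)
T = (0.0071 - 0.0026) / (0.141 * 0.0026)
T = 12.275 s

12.275


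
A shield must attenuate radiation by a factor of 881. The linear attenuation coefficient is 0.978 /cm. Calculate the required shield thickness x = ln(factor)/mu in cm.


x = ln(factor) / mu
x = ln(881) / 0.978
x = 6.9336 cm

6.9336


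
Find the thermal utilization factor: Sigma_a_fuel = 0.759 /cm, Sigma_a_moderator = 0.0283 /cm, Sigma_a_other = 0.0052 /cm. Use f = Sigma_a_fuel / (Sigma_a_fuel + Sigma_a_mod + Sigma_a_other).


f = Sigma_a_fuel / (Sigma_a_fuel + Sigma_a_mod + Sigma_a_other)
f = 0.759 / (0.759 + 0.0283 + 0.0052)
f = 0.95773

0.95773


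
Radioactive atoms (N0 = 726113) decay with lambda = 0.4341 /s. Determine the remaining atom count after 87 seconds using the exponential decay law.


N = N0 * exp(-lambda * t)
N = 726113 * exp(-0.4341 * 87)
N = 2.8783e-11

2.8783e-11


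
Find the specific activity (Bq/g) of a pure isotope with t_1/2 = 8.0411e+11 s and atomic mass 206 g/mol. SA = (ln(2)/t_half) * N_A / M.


lambda = ln(2) / t_half = ln(2) / 8.0411e+11 = 8.620054e-13 /s
SA = lambda * N_A / M
SA = 8.620054e-13 * 6.022e23 / 206
SA = 2.5199e+09 Bq/g

2.5199e+09


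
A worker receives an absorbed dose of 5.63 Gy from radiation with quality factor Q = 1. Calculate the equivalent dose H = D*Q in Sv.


H = D * Q
H = 5.63 * 1
H = 5.6300 Sv

5.6300


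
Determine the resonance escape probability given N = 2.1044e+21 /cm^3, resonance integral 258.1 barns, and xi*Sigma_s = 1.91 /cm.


p = exp(-N * I * 1e-24 / (xi*Sigma_s))
p = exp(-2.1044e+21 * 258.1 * 1e-24 / 1.91)
p = 0.75249

0.75249


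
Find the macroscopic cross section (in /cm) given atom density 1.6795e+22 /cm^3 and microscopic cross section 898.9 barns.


Sigma = N * sigma_barns * 1e-24
Sigma = 1.6795e+22 * 898.9 * 1e-24
Sigma = 15.097 /cm

15.097


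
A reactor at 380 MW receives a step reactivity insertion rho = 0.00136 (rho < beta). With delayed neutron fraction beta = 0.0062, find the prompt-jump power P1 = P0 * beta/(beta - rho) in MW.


P1/P0 = beta / (beta - rho)
P1/P0 = 0.0062 / (0.0062 - 0.00136) = 1.280992
P1 = 380 * 1.280992 = 486.78 MW

486.78


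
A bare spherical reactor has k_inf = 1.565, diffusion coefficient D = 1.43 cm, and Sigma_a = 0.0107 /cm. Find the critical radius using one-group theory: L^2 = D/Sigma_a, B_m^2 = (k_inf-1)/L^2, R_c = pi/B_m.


L^2 = D / Sigma_a = 1.43 / 0.0107 = 133.6449 cm^2
B_m^2 = (k_inf - 1) / L^2 = (1.565 - 1) / 133.6449 = 0.004227621 /cm^2
For a bare sphere: B_g = pi/R, so R_c = pi / sqrt(B_m^2)
R_c = pi / sqrt(0.004227621) = 48.317 cm

48.317


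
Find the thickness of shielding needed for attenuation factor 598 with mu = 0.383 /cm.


x = ln(factor) / mu
x = ln(598) / 0.383
x = 16.693 cm

16.693


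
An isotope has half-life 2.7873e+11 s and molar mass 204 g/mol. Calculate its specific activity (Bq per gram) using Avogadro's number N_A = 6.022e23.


lambda = ln(2) / t_half = ln(2) / 2.7873e+11 = 2.486805e-12 /s
SA = lambda * N_A / M
SA = 2.486805e-12 * 6.022e23 / 204
SA = 7.3410e+09 Bq/g

7.3410e+09


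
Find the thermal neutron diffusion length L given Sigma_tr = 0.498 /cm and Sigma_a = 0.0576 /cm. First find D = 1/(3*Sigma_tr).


D = 1 / (3 * Sigma_tr) = 1 / (3 * 0.498) = 0.6693440 cm
L = sqrt(D / Sigma_a)
L = sqrt(0.6693440 / 0.0576)
L = 3.4089 cm

3.4089


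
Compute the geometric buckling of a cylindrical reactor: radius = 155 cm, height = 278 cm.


B^2 = (2.405/R)^2 + (pi/H)^2
B^2 = (2.405/155)^2 + (pi/278)^2
B^2 = 3.6846e-04 /cm^2

3.6846e-04


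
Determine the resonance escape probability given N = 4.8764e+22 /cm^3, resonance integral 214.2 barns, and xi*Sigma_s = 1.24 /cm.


p = exp(-N * I * 1e-24 / (xi*Sigma_s))
p = exp(-4.8764e+22 * 214.2 * 1e-24 / 1.24)
p = 2.1963e-04

2.1963e-04


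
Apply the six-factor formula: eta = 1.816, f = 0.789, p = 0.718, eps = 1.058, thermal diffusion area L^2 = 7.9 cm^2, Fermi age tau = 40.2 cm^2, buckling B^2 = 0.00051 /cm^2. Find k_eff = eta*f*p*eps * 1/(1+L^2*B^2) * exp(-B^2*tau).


k_inf = eta*f*p*eps = 1.816*0.789*0.718*1.058 = 1.088436
P_TNL = 1/(1 + L^2*B^2) = 1/(1 + 7.9*0.00051) = 0.9959872
P_FNL = exp(-B^2*tau) = exp(-0.00051*40.2) = 0.9797067
k_eff = k_inf * P_TNL * P_FNL = 1.088436 * 0.9959872 * 0.9797067
k_eff = 1.0621

1.0621


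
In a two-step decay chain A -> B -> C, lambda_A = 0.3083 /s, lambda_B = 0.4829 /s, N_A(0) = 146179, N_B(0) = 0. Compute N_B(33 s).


N_B(t) = lambda_A * N_A0 / (lambda_B - lambda_A) * [exp(-lambda_A*t) - exp(-lambda_B*t)]
exp(-0.3083*33) = 3.815324e-05; exp(-0.4829*33) = 1.200089e-07
N_B = 0.3083 * 146179 / (0.4829 - 0.3083) * (3.815324e-05 - 1.200089e-07)
N_B = 9.8170

9.8170


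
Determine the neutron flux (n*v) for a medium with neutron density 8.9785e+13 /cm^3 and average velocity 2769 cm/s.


phi = n * v
phi = 8.9785e+13 * 2769
phi = 2.4861e+17 /cm^2/s

2.4861e+17


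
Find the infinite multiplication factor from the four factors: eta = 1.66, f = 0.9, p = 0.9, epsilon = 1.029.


k_inf = eta * f * p * epsilon
k_inf = 1.66 * 0.9 * 0.9 * 1.029
k_inf = 1.3836

1.3836


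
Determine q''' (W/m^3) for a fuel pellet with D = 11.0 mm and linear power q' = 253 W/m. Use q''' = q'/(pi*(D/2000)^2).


r = D / 2 / 1000 = 11.0 / 2 / 1000 = 0.0055 m
q''' = q' / (pi * r^2)
q''' = 253 / (pi * 0.0055^2)
q''' = 2.6622e+06 W/m^3

2.6622e+06


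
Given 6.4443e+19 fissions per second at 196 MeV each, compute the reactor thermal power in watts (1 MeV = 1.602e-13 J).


P = fission_rate * E_MeV * 1.602e-13
P = 6.4443e+19 * 196 * 1.602e-13
P = 2.0235e+09 W

2.0235e+09


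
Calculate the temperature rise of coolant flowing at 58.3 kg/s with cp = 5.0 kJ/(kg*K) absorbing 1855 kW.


dT = Q / (m_dot * cp)
dT = 1855 / (58.3 * 5.0)
dT = 6.3636 C

6.3636


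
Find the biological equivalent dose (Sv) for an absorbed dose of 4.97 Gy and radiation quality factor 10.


H = D * Q
H = 4.97 * 10
H = 49.700 Sv

49.700


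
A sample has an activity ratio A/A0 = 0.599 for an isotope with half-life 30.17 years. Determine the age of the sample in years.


lambda = ln(2) / t_half = ln(2) / 30.17 = 0.02297472 /yr
t = -ln(A/A0) / lambda
t = -ln(0.599) / 0.02297472
t = 22.307 yr

22.307


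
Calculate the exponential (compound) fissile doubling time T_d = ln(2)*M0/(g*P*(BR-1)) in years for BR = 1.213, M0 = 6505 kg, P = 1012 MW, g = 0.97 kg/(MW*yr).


Breeding gain G = BR - 1 = 1.213 - 1 = 0.213
Fissile production rate = g * P * G = 0.97 * 1012 * 0.213 = 209.08932 kg/yr
T_d = ln(2) * M0 / (g * P * G)
T_d = ln(2) * 6505 / 209.08932 = 21.565 yr

21.565


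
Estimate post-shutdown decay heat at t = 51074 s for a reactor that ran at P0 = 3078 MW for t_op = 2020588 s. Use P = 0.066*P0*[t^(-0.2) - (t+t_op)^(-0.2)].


P/P0 = 0.066 * [t^(-0.2) - (t + t_op)^(-0.2)]
P/P0 = 0.066 * [51074^(-0.2) - (51074 + 2020588)^(-0.2)]
P/P0 = 0.066 * [0.1143826 - 0.05454265] = 0.003949437
P = 3078 * 0.003949437 = 12.156 MW

12.156


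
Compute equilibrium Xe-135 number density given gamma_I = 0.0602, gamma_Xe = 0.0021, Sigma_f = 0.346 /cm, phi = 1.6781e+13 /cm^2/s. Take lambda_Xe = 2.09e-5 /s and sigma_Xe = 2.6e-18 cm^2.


Xe_eq = (gamma_I + gamma_Xe) * Sigma_f * phi / (lambda_Xe + sigma_Xe * phi)
Numerator = (0.0602 + 0.0021) * 0.346 * 1.6781e+13 = 3.617279e+11
Denominator = 2.09e-5 + 2.6e-18 * 1.6781e+13 = 6.453060e-05
Xe_eq = 3.617279e+11 / 6.453060e-05 = 5.6055e+15 /cm^3

5.6055e+15


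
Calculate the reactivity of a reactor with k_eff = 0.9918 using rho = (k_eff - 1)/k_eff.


rho = (k_eff - 1) / k_eff
rho = (0.9918 - 1) / 0.9918
rho = -0.0082678

-0.0082678


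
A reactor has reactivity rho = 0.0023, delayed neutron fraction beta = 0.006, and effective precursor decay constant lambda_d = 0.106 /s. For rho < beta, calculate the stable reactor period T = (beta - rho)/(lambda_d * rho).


T = (beta - rho) / (lambda_d * rho)
T = (0.006 - 0.0023) / (0.106 * 0.0023)
T = 15.176 s

15.176


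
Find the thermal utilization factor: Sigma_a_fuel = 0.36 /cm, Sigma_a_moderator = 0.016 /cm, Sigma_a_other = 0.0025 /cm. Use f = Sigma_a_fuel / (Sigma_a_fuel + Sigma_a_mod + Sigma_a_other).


f = Sigma_a_fuel / (Sigma_a_fuel + Sigma_a_mod + Sigma_a_other)
f = 0.36 / (0.36 + 0.016 + 0.0025)
f = 0.95112

0.95112


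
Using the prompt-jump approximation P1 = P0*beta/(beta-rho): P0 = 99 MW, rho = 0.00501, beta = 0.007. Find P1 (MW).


P1/P0 = beta / (beta - rho)
P1/P0 = 0.007 / (0.007 - 0.00501) = 3.517588
P1 = 99 * 3.517588 = 348.24 MW

348.24


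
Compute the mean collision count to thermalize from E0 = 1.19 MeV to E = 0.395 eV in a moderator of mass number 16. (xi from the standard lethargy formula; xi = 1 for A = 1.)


xi = 1 + (A-1)^2/(2A)*ln((A-1)/(A+1)) = 0.1199467 (for A = 16)
n = ln(E0/E) / xi
n = ln(1.19e6 / 0.395) / 0.1199467
n = ln(3.012658e+06) / 0.1199467 = 124.37

124.37


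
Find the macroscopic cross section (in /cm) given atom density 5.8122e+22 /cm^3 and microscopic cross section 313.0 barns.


Sigma = N * sigma_barns * 1e-24
Sigma = 5.8122e+22 * 313.0 * 1e-24
Sigma = 18.192 /cm

18.192


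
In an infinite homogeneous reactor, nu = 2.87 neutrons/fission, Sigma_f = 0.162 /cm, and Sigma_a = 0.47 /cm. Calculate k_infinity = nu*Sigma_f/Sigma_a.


k_inf = nu * Sigma_f / Sigma_a
k_inf = 2.87 * 0.162 / 0.47
k_inf = 0.98923

0.98923


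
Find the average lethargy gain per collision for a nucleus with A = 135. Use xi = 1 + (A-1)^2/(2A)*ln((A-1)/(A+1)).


xi = 1 + (A-1)^2/(2A) * ln((A-1)/(A+1))
xi = 1 + (135-1)^2/(2*135) * ln((135-1)/(135 +1))
xi = 0.014742

0.014742


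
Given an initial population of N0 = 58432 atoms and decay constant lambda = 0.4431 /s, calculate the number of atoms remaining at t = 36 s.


N = N0 * exp(-lambda * t)
N = 58432 * exp(-0.4431 * 36)
N = 0.0069017

0.0069017


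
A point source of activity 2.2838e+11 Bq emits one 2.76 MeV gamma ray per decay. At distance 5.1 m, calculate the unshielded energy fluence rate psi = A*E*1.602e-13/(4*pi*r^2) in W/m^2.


psi = A * E * 1.602e-13 / (4*pi*r^2)
psi = 2.2838e+11 * 2.76 * 1.602e-13 / (4*pi*5.1^2)
psi = 3.0894e-04 W/m^2

3.0894e-04


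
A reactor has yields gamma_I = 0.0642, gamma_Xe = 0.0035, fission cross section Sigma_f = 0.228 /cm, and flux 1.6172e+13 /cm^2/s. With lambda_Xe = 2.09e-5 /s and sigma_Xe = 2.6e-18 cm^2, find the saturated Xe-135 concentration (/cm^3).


Xe_eq = (gamma_I + gamma_Xe) * Sigma_f * phi / (lambda_Xe + sigma_Xe * phi)
Numerator = (0.0642 + 0.0035) * 0.228 * 1.6172e+13 = 2.496245e+11
Denominator = 2.09e-5 + 2.6e-18 * 1.6172e+13 = 6.294720e-05
Xe_eq = 2.496245e+11 / 6.294720e-05 = 3.9656e+15 /cm^3

3.9656e+15


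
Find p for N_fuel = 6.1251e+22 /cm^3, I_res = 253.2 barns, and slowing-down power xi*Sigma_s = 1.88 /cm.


p = exp(-N * I * 1e-24 / (xi*Sigma_s))
p = exp(-6.1251e+22 * 253.2 * 1e-24 / 1.88)
p = 2.6143e-04

2.6143e-04


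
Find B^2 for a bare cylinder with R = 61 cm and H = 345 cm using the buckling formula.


B^2 = (2.405/R)^2 + (pi/H)^2
B^2 = (2.405/61)^2 + (pi/345)^2
B^2 = 0.0016373 /cm^2

0.0016373


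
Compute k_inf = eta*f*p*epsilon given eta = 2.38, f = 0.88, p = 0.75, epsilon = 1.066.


k_inf = eta * f * p * epsilon
k_inf = 2.38 * 0.88 * 0.75 * 1.066
k_inf = 1.6745

1.6745


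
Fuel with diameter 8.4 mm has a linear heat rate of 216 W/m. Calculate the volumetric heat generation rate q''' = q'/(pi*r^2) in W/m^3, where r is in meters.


r = D / 2 / 1000 = 8.4 / 2 / 1000 = 0.0042 m
q''' = q' / (pi * r^2)
q''' = 216 / (pi * 0.0042^2)
q''' = 3.8977e+06 W/m^3

3.8977e+06


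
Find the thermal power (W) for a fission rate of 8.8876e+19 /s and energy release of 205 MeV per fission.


P = fission_rate * E_MeV * 1.602e-13
P = 8.8876e+19 * 205 * 1.602e-13
P = 2.9188e+09 W

2.9188e+09


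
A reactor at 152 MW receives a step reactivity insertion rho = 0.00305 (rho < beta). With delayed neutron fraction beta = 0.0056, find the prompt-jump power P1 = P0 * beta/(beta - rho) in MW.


P1/P0 = beta / (beta - rho)
P1/P0 = 0.0056 / (0.0056 - 0.00305) = 2.196078
P1 = 152 * 2.196078 = 333.80 MW

333.80


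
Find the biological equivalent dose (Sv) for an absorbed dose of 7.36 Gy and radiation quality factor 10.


H = D * Q
H = 7.36 * 10
H = 73.600 Sv

73.600


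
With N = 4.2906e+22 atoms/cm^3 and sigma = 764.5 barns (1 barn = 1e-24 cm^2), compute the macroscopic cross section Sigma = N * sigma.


Sigma = N * sigma_barns * 1e-24
Sigma = 4.2906e+22 * 764.5 * 1e-24
Sigma = 32.802 /cm

32.802


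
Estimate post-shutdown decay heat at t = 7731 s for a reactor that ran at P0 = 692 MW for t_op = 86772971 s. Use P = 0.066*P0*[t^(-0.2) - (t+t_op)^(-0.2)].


P/P0 = 0.066 * [t^(-0.2) - (t + t_op)^(-0.2)]
P/P0 = 0.066 * [7731^(-0.2) - (7731 + 86772971)^(-0.2)]
P/P0 = 0.066 * [0.1668602 - 0.02584136] = 0.009307243
P = 692 * 0.009307243 = 6.4406 MW

6.4406


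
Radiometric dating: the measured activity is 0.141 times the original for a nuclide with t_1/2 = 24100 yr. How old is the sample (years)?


lambda = ln(2) / t_half = ln(2) / 24100 = 2.876129e-05 /yr
t = -ln(A/A0) / lambda
t = -ln(0.141) / 2.876129e-05
t = 68112 yr

68112


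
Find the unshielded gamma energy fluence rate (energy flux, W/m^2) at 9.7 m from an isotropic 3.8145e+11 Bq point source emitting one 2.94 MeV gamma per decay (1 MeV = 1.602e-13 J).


psi = A * E * 1.602e-13 / (4*pi*r^2)
psi = 3.8145e+11 * 2.94 * 1.602e-13 / (4*pi*9.7^2)
psi = 1.5195e-04 W/m^2

1.5195e-04


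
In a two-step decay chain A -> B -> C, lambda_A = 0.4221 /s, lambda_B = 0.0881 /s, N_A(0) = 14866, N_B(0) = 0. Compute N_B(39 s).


N_B(t) = lambda_A * N_A0 / (lambda_B - lambda_A) * [exp(-lambda_A*t) - exp(-lambda_B*t)]
exp(-0.4221*39) = 7.090676e-08; exp(-0.0881*39) = 0.03219642
N_B = 0.4221 * 14866 / (0.0881 - 0.4221) * (7.090676e-08 - 0.03219642)
N_B = 604.88

604.88


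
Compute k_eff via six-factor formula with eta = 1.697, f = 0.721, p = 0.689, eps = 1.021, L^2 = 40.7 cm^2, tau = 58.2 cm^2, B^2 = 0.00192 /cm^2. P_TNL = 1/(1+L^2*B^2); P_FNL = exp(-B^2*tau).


k_inf = eta*f*p*eps = 1.697*0.721*0.689*1.021 = 0.8607203
P_TNL = 1/(1 + L^2*B^2) = 1/(1 + 40.7*0.00192) = 0.9275199
P_FNL = exp(-B^2*tau) = exp(-0.00192*58.2) = 0.8942732
k_eff = k_inf * P_TNL * P_FNL = 0.8607203 * 0.9275199 * 0.8942732
k_eff = 0.71393

0.71393


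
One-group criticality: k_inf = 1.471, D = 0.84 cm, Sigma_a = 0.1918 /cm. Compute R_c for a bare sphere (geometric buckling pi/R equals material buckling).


L^2 = D / Sigma_a = 0.84 / 0.1918 = 4.379562 cm^2
B_m^2 = (k_inf - 1) / L^2 = (1.471 - 1) / 4.379562 = 0.1075450 /cm^2
For a bare sphere: B_g = pi/R, so R_c = pi / sqrt(B_m^2)
R_c = pi / sqrt(0.1075450) = 9.5798 cm

9.5798


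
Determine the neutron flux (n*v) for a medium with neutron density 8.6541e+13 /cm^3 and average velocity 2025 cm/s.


phi = n * v
phi = 8.6541e+13 * 2025
phi = 1.7525e+17 /cm^2/s

1.7525e+17


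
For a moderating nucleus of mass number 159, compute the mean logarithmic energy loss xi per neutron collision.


xi = 1 + (A-1)^2/(2A) * ln((A-1)/(A+1))
xi = 1 + (159-1)^2/(2*159) * ln((159-1)/(159 +1))
xi = 0.012526

0.012526


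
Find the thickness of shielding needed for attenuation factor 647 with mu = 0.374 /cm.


x = ln(factor) / mu
x = ln(647) / 0.374
x = 17.306 cm

17.306


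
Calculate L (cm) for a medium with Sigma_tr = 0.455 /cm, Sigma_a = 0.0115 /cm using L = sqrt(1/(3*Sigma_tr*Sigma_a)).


D = 1 / (3 * Sigma_tr) = 1 / (3 * 0.455) = 0.7326007 cm
L = sqrt(D / Sigma_a)
L = sqrt(0.7326007 / 0.0115)
L = 7.9815 cm

7.9815


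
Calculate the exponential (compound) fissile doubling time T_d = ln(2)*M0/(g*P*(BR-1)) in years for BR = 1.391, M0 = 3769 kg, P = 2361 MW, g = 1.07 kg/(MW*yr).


Breeding gain G = BR - 1 = 1.391 - 1 = 0.391
Fissile production rate = g * P * G = 1.07 * 2361 * 0.391 = 987.77157 kg/yr
T_d = ln(2) * M0 / (g * P * G)
T_d = ln(2) * 3769 / 987.77157 = 2.6448 yr

2.6448


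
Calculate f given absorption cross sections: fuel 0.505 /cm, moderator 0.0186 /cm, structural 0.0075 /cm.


f = Sigma_a_fuel / (Sigma_a_fuel + Sigma_a_mod + Sigma_a_other)
f = 0.505 / (0.505 + 0.0186 + 0.0075)
f = 0.95086

0.95086


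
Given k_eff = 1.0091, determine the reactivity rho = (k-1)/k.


rho = (k_eff - 1) / k_eff
rho = (1.0091 - 1) / 1.0091
rho = 0.0090179

0.0090179


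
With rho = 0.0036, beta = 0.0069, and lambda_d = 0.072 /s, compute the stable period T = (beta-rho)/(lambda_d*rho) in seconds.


T = (beta - rho) / (lambda_d * rho)
T = (0.0069 - 0.0036) / (0.072 * 0.0036)
T = 12.731 s

12.731


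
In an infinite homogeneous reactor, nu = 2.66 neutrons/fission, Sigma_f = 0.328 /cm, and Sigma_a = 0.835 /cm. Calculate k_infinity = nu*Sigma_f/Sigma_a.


k_inf = nu * Sigma_f / Sigma_a
k_inf = 2.66 * 0.328 / 0.835
k_inf = 1.0449

1.0449


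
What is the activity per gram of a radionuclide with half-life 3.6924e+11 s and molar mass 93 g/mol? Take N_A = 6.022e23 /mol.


lambda = ln(2) / t_half = ln(2) / 3.6924e+11 = 1.877227e-12 /s
SA = lambda * N_A / M
SA = 1.877227e-12 * 6.022e23 / 93
SA = 1.2156e+10 Bq/g

1.2156e+10


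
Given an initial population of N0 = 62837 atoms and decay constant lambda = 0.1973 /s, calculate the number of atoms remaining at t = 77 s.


N = N0 * exp(-lambda * t)
N = 62837 * exp(-0.1973 * 77)
N = 0.015862

0.015862
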